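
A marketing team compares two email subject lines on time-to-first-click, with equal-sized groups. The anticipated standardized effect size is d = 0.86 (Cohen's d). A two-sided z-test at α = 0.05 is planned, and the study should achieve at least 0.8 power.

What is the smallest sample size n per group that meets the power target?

n = 22 per group

Set Φ(δ − 1.960) = 0.8; then δ − 1.960 = Φ⁻¹(0.8) = 0.842, giving δ = 2.802.
(For δ > 0 the lower-tail rejection region contributes negligibly to power, so the one-term inversion is standard.)
δ = d·√(n/2) ⇒ n = 2(δ/d)² = 2 × (2.802 / 0.86)² = 21.22.
Rounding up, n = 22 per group.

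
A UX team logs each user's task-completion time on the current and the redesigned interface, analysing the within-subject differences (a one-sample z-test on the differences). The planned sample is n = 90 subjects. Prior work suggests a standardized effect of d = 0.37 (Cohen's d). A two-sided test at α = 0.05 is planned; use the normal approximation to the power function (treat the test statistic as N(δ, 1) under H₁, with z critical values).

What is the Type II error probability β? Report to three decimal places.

β ≈ 0.061

Noncentrality parameter: δ = d·√n = 0.37 × √90 = 3.5101
Critical value for a two-sided test at α = 0.05: z_{α/2} = 1.960.
Power = Φ(δ − 1.960) + Φ(−δ − 1.960) = Φ(1.550) + Φ(-5.470) = 0.9394 + 0.0000 = 0.9394.
Type II error: β = 1 − power = 1 − 0.9394 = 0.0606.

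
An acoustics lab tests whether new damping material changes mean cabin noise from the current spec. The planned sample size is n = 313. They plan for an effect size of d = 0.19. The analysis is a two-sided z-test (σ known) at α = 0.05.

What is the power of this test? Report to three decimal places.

Noncentrality parameter: δ = d·√n = 0.19 × √313 = 3.3614
Two-sided α = 0.05 → critical value z_{0.025} = 1.960.
Power = Φ(δ − 1.960) + Φ(−δ − 1.960) = Φ(1.401) + Φ(-5.321) = 0.9195 + 0.0000 = 0.9195.

Power ≈ 0.919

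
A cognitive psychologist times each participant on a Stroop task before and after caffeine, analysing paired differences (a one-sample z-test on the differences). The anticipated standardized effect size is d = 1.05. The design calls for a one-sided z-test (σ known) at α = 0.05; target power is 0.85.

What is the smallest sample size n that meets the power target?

For power 0.85 need Φ(δ − z_{0.05}) = 0.85, so δ = z_{0.05} + z_{0.15} = 1.645 + 1.036 = 2.681.
δ = d·√n ⇒ n = (δ/d)² = (2.681 / 1.05)² = 6.52.
Round up to the next whole unit.

n = 7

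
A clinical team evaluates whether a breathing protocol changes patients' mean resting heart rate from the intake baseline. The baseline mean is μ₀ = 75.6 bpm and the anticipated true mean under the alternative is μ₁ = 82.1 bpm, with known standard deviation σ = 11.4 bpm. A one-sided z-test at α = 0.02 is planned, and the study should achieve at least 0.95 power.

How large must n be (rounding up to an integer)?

n = 43

Standardized effect: d = |μ₁ − μ₀| / σ = |82.1 − 75.6| / 11.4 = 0.5702
Set Φ(δ − 2.054) = 0.95; then δ − 2.054 = Φ⁻¹(0.95) = 1.645, giving δ = 3.699.
δ = d·√n ⇒ n = (δ/d)² = (3.699 / 0.5702)² = 42.08.
Rounding up, n = 43.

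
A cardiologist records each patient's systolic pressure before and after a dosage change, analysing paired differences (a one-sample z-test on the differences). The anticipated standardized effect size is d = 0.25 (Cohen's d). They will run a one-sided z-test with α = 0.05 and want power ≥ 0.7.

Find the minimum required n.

n = 76

For power 0.7 need Φ(δ − z_{0.05}) = 0.7, so δ = z_{0.05} + z_{0.30} = 1.645 + 0.524 = 2.169.
δ = d·√n ⇒ n = (δ/d)² = (2.169 / 0.25)² = 75.29.
Round up to the next whole unit.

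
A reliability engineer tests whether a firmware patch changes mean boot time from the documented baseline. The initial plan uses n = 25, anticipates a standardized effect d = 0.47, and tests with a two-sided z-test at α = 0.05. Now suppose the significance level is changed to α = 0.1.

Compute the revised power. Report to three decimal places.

Power ≈ 0.760

δ = d·√n = 0.47 × √25 = 2.3500 (unchanged). New critical value: z_{0.05} = 1.645.
Revised power = Φ(δ − 1.645) + Φ(−δ − 1.645) = Φ(0.705) + Φ(-3.995) = 0.7596 + 0.0000 = 0.7597.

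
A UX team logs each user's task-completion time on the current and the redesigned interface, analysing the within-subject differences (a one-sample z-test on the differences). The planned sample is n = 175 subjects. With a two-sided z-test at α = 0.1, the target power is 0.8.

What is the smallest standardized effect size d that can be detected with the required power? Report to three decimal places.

Required noncentrality: δ = z_{0.05} + z_{0.20} = 1.645 + 0.842 = 2.486.
(The second rejection-region term Φ(−δ − z_{α/2}) is negligible and dropped.)
δ = d·√n ⇒ d = δ/√n = 2.486/√175 = 0.1880.

d ≈ 0.188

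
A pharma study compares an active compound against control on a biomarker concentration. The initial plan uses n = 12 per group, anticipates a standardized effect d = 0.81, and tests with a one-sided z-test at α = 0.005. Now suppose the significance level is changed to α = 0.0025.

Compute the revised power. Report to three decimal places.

Power ≈ 0.205

δ = d·√(n/2) = 0.81 × √(12/2) = 1.9841 (unchanged). New critical value: z_{0.0025} = 2.807.
Revised power = P(Z > 2.807 − δ) = Φ(-0.823) = 0.2053.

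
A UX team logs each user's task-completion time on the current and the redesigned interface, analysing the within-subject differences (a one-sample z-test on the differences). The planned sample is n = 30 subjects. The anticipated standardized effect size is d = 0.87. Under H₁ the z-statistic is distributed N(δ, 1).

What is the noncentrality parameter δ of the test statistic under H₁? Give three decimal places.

δ ≈ 4.765

δ = d·√n = 0.87 × √30 = 4.7652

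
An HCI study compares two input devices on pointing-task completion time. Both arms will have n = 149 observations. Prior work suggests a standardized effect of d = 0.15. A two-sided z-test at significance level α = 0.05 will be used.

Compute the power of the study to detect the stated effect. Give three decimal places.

Noncentrality parameter: δ = d·√(n/2) = 0.15 × √(149/2) = 1.2947
Critical value for a two-sided test at α = 0.05: z_{α/2} = 1.960.
Power = Φ(δ − 1.960) + Φ(−δ − 1.960) = Φ(-0.665) + Φ(-3.255) = 0.2529 + 0.0006 = 0.2535.

Power ≈ 0.254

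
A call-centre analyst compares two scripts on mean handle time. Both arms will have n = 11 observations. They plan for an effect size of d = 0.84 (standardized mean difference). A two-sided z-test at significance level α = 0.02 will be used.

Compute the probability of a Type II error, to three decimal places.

Noncentrality parameter: δ = d·√(n/2) = 0.84 × √(11/2) = 1.9700
Two-sided α = 0.02 → critical value z_{0.01} = 2.326.
Power = Φ(δ − 2.326) + Φ(−δ − 2.326) = Φ(-0.356) + Φ(-4.296) = 0.3608 + 0.0000 = 0.3608.
Type II error: β = 1 − power = 1 − 0.3608 = 0.6392.

β ≈ 0.639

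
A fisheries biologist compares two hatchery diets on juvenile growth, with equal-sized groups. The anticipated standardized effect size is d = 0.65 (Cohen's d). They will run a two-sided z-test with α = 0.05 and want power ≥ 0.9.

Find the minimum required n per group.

n = 50 per group

Set Φ(δ − 1.960) = 0.9; then δ − 1.960 = Φ⁻¹(0.9) = 1.282, giving δ = 3.242.
(The Φ(−δ − z_{α/2}) term is vanishingly small for δ > 0 and is dropped in the standard sample-size formula.)
δ = d·√(n/2) ⇒ n = 2(δ/d)² = 2 × (3.242 / 0.65)² = 49.74.
Round up to the next whole unit.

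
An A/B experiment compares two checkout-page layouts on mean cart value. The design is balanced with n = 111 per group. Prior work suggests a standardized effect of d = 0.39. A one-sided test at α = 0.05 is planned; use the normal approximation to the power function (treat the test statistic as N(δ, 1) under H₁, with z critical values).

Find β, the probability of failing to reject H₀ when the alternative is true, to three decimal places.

β ≈ 0.104

Noncentrality parameter: δ = d·√(n/2) = 0.39 × √(111/2) = 2.9054
Critical value for a one-sided test at α = 0.05: z_α = 1.645.
Power = Φ(δ − 1.645) = Φ(1.261) = 0.8963.
Type II error: β = 1 − power = 1 − 0.8963 = 0.1037.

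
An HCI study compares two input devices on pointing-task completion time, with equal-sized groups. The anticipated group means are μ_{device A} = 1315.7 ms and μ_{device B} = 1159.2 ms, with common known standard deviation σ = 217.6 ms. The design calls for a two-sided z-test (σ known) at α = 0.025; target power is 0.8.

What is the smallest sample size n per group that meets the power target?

n = 37 per group

Standardized effect: d = |μ_{device A} − μ_{device B}| / σ = |1315.7 − 1159.2| / 217.6 = 0.7192
For power 0.8 need Φ(δ − z_{0.0125}) = 0.8, so δ = z_{0.0125} + z_{0.20} = 2.241 + 0.842 = 3.083.
(The Φ(−δ − z_{α/2}) term is vanishingly small for δ > 0 and is dropped in the standard sample-size formula.)
δ = d·√(n/2) ⇒ n = 2(δ/d)² = 2 × (3.083 / 0.7192)² = 36.75.
Round up to the next whole unit.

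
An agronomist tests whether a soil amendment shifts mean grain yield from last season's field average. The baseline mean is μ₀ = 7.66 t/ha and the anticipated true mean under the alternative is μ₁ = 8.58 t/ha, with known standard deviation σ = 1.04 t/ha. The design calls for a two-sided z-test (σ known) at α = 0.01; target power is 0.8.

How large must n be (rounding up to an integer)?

n = 15

Standardized effect: d = |μ₁ − μ₀| / σ = |8.58 − 7.66| / 1.04 = 0.8846
Set Φ(δ − 2.576) = 0.8; then δ − 2.576 = Φ⁻¹(0.8) = 0.842, giving δ = 3.417.
(For δ > 0 the lower-tail rejection region contributes negligibly to power, so the one-term inversion is standard.)
δ = d·√n ⇒ n = (δ/d)² = (3.417 / 0.8846)² = 14.92.
Rounding up, n = 15.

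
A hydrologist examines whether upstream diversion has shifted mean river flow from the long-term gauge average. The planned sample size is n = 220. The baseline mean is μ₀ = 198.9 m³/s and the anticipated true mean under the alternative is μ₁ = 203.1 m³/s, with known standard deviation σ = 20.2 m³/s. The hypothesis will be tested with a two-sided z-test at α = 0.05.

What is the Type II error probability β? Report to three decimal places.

Standardized effect: d = |μ₁ − μ₀| / σ = |203.1 − 198.9| / 20.2 = 0.2079
Noncentrality parameter: δ = d·√n = 0.2079 × √220 = 3.0840
Critical value for a two-sided test at α = 0.05: z_{α/2} = 1.960.
Power = Φ(δ − 1.960) + Φ(−δ − 1.960) = Φ(1.124) + Φ(-5.044) = 0.8695 + 0.0000 = 0.8695.
Type II error: β = 1 − power = 1 − 0.8695 = 0.1305.

β ≈ 0.131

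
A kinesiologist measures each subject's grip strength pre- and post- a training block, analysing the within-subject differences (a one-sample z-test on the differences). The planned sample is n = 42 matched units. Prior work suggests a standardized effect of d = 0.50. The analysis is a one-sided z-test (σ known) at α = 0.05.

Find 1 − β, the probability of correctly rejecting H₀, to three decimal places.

Power ≈ 0.945

Noncentrality parameter: δ = d·√n = 0.50 × √42 = 3.2404
Critical value for a one-sided test at α = 0.05: z_α = 1.645.
Power = P(Z > 1.645 − δ) = Φ(1.596) = 0.9447.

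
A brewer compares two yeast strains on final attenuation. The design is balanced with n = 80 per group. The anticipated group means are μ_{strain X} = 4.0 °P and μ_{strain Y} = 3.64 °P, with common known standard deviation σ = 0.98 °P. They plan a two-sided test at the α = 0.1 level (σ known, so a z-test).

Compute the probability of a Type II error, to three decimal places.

Standardized effect: d = |μ_{strain X} − μ_{strain Y}| / σ = |4.0 − 3.64| / 0.98 = 0.3673
Noncentrality parameter: λ = d·√(n/2) = 0.3673 × √(80/2) = 2.3233
Two-sided α = 0.1 → critical value z_{0.05} = 1.645.
Power = Φ(λ − 1.645) + Φ(−λ − 1.645) = Φ(0.678) + Φ(-3.968) = 0.7513 + 0.0000 = 0.7513.
Type II error: β = 1 − power = 1 − 0.7513 = 0.2487.

β ≈ 0.249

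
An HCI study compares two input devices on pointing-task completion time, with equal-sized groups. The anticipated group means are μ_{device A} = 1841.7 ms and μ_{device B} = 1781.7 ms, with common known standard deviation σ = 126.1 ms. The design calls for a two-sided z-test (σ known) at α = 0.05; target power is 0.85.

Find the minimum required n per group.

Standardized effect: d = |μ_{device A} − μ_{device B}| / σ = |1841.7 − 1781.7| / 126.1 = 0.4758
Set Φ(δ − 1.960) = 0.85; then δ − 1.960 = Φ⁻¹(0.85) = 1.036, giving δ = 2.996.
(Ignoring the negligible lower-tail rejection probability gives the usual closed-form inversion.)
δ = d·√(n/2) ⇒ n = 2(δ/d)² = 2 × (2.996 / 0.4758)² = 79.32.
Round up to the next whole unit.

n = 80 per group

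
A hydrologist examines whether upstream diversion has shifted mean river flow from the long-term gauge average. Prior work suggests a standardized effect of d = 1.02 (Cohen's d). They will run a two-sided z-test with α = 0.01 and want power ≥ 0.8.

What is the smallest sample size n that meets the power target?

n = 12

For power 0.8 need Φ(δ − z_{0.005}) = 0.8, so δ = z_{0.005} + z_{0.20} = 2.576 + 0.842 = 3.417.
(Ignoring the negligible lower-tail rejection probability gives the usual closed-form inversion.)
δ = d·√n ⇒ n = (δ/d)² = (3.417 / 1.02)² = 11.23.
Rounding up, n = 12.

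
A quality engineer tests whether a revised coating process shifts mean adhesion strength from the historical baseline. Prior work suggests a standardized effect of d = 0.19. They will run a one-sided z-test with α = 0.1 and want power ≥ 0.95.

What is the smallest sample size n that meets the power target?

n = 238

Set Φ(δ − 1.282) = 0.95; then δ − 1.282 = Φ⁻¹(0.95) = 1.645, giving δ = 2.926.
δ = d·√n ⇒ n = (δ/d)² = (2.926 / 0.19)² = 237.23.
Round up to the next whole unit.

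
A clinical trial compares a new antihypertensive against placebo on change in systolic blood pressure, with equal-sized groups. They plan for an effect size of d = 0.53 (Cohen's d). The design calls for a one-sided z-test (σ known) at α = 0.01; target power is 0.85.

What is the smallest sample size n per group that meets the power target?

n = 81 per group

Set Φ(δ − 2.326) = 0.85; then δ − 2.326 = Φ⁻¹(0.85) = 1.036, giving δ = 3.363.
δ = d·√(n/2) ⇒ n = 2(δ/d)² = 2 × (3.363 / 0.53)² = 80.51.
Rounding up, n = 81 per group.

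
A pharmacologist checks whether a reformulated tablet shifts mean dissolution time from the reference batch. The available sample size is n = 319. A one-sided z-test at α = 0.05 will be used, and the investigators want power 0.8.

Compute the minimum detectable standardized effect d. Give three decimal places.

d ≈ 0.139

Need Φ(δ − 1.645) = 0.8, so δ = 1.645 + 0.842 = 2.486.
δ = d·√n ⇒ d = δ/√n = 2.486/√319 = 0.1392.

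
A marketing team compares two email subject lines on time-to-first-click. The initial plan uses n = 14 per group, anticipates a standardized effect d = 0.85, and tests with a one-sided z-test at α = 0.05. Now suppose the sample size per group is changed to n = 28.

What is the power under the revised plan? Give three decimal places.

Power ≈ 0.938

With n = 28 per group: δ = d·√(n/2) = 0.85 × √(28/2) = 3.1804. Critical value z_{0.05} = 1.645.
Revised power = P(Z > 1.645 − δ) = Φ(1.536) = 0.9377.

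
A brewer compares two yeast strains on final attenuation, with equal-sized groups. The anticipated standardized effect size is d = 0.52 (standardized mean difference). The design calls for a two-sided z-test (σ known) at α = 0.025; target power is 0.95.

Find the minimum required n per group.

n = 112 per group

For power 0.95 need Φ(δ − z_{0.0125}) = 0.95, so δ = z_{0.0125} + z_{0.05} = 2.241 + 1.645 = 3.886.
(For δ > 0 the lower-tail rejection region contributes negligibly to power, so the one-term inversion is standard.)
δ = d·√(n/2) ⇒ n = 2(δ/d)² = 2 × (3.886 / 0.52)² = 111.71.
Round up to the next whole unit.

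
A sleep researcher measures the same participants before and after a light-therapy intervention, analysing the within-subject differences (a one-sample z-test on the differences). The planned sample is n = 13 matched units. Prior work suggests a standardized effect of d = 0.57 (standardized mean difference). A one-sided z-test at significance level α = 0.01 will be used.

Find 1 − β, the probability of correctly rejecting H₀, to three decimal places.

Noncentrality parameter: δ = d·√n = 0.57 × √13 = 2.0552
One-sided α = 0.01 → critical value z_{0.01} = 2.326.
Power = Φ(δ − 2.326) = Φ(-0.271) = 0.3931.

Power ≈ 0.393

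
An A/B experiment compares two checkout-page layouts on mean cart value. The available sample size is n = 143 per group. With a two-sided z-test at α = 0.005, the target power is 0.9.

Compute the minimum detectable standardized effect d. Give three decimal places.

d ≈ 0.484

Required noncentrality: δ = z_{0.0025} + z_{0.10} = 2.807 + 1.282 = 4.089.
(Lower-tail contribution to power is negligible for δ > 0.)
δ = d·√(n/2) ⇒ d = δ/√(n/2) = 4.089/√(143/2) = 0.4835.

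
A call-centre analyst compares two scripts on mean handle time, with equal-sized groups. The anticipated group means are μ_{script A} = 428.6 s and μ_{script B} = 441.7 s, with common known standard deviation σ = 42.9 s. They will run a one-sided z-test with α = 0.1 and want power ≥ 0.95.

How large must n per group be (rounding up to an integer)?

Standardized effect: d = |μ_{script A} − μ_{script B}| / σ = |428.6 − 441.7| / 42.9 = 0.3054
For power 0.95 need Φ(δ − z_{0.1}) = 0.95, so δ = z_{0.1} + z_{0.05} = 1.282 + 1.645 = 2.926.
δ = d·√(n/2) ⇒ n = 2(δ/d)² = 2 × (2.926 / 0.3054)² = 183.68.
Rounding up, n = 184 per group.

n = 184 per group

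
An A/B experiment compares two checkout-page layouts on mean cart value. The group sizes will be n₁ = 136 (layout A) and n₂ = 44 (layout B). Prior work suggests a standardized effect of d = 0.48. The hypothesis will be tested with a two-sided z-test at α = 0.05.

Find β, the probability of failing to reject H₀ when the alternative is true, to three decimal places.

β ≈ 0.210

Noncentrality parameter: δ = d / √(1/n₁ + 1/n₂) = 0.48 / √(1/136 + 1/44) = 2.7676
Two-sided α = 0.05 → critical value z_{0.025} = 1.960.
Power = Φ(δ − 1.960) + Φ(−δ − 1.960) = Φ(0.808) + Φ(-4.728) = 0.7903 + 0.0000 = 0.7903.
Type II error: β = 1 − power = 1 − 0.7903 = 0.2097.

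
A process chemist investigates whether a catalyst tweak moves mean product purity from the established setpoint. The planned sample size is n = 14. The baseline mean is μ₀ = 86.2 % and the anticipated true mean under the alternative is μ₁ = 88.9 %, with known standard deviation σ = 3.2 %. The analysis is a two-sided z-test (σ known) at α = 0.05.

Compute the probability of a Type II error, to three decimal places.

β ≈ 0.116

Standardized effect: d = |μ₁ − μ₀| / σ = |88.9 − 86.2| / 3.2 = 0.8438
Noncentrality parameter: δ = d·√n = 0.8438 × √14 = 3.1570
Two-sided α = 0.05 → critical value z_{0.025} = 1.960.
Power = Φ(δ − 1.960) + Φ(−δ − 1.960) = Φ(1.197) + Φ(-5.117) = 0.8844 + 0.0000 = 0.8844.
Type II error: β = 1 − power = 1 − 0.8844 = 0.1156.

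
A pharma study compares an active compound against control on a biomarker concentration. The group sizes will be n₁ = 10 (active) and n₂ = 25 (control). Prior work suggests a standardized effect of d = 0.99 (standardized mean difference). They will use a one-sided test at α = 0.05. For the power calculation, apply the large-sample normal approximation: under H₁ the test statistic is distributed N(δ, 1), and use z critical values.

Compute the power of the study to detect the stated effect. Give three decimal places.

Power ≈ 0.842

Noncentrality parameter: δ = d / √(1/n₁ + 1/n₂) = 0.99 / √(1/10 + 1/25) = 2.6459
One-sided α = 0.05 → critical value z_{0.05} = 1.645.
Power = Φ(δ − 1.645) = Φ(1.001) = 0.8416.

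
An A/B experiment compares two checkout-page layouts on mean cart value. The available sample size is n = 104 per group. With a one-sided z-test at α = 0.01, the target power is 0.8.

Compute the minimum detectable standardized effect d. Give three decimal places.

Need Φ(δ − 2.326) = 0.8, so δ = 2.326 + 0.842 = 3.168.
δ = d·√(n/2) ⇒ d = δ/√(n/2) = 3.168/√(104/2) = 0.4393.

d ≈ 0.439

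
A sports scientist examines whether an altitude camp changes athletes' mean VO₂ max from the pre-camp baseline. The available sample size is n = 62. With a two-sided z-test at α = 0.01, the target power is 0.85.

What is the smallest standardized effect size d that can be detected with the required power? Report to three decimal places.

Need Φ(δ − 2.576) = 0.85, so δ = 2.576 + 1.036 = 3.612.
(Lower-tail contribution to power is negligible for δ > 0.)
δ = d·√n ⇒ d = δ/√n = 3.612/√62 = 0.4588.

d ≈ 0.459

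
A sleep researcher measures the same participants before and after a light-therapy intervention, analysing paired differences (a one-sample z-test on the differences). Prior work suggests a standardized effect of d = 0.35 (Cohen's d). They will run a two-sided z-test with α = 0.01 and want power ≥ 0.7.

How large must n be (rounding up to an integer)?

For power 0.7 need Φ(δ − z_{0.005}) = 0.7, so δ = z_{0.005} + z_{0.30} = 2.576 + 0.524 = 3.100.
(Ignoring the negligible lower-tail rejection probability gives the usual closed-form inversion.)
δ = d·√n ⇒ n = (δ/d)² = (3.100 / 0.35)² = 78.46.
Rounding up, n = 79.

n = 79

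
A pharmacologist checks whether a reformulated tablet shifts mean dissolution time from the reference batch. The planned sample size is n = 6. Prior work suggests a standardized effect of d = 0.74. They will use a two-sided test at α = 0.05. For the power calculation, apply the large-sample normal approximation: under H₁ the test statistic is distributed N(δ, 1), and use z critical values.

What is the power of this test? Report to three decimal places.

Noncentrality parameter: δ = d·√n = 0.74 × √6 = 1.8126
Two-sided α = 0.05 → critical value z_{0.025} = 1.960.
Power = Φ(δ − 1.960) + Φ(−δ − 1.960) = Φ(-0.147) + Φ(-3.773) = 0.4414 + 0.0001 = 0.4415.

Power ≈ 0.442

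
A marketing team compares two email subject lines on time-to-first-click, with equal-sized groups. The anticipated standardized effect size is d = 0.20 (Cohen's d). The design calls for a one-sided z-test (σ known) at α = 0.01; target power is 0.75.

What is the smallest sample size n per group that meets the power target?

n = 451 per group

For power 0.75 need Φ(δ − z_{0.01}) = 0.75, so δ = z_{0.01} + z_{0.25} = 2.326 + 0.674 = 3.001.
δ = d·√(n/2) ⇒ n = 2(δ/d)² = 2 × (3.001 / 0.20)² = 450.25.
Round up to the next whole unit.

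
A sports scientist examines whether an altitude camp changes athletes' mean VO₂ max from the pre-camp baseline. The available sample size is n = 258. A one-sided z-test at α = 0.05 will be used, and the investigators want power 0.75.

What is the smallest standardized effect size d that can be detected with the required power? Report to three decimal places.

d ≈ 0.144

Need Φ(δ − 1.645) = 0.75, so δ = 1.645 + 0.674 = 2.319.
δ = d·√n ⇒ d = δ/√n = 2.319/√258 = 0.1444.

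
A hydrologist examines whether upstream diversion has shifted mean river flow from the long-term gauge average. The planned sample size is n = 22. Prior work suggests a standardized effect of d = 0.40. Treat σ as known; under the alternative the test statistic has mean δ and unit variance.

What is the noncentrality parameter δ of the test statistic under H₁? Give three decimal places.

δ ≈ 1.876

The noncentrality parameter scales effect size by the design's sample-size factor: δ = d·√n = 0.40 × √22 = 1.8762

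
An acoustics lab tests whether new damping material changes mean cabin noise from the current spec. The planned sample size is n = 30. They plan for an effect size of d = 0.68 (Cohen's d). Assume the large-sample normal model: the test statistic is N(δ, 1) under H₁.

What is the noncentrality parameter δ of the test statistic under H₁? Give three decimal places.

The noncentrality parameter scales effect size by the design's sample-size factor: δ = d·√n = 0.68 × √30 = 3.7245

δ ≈ 3.725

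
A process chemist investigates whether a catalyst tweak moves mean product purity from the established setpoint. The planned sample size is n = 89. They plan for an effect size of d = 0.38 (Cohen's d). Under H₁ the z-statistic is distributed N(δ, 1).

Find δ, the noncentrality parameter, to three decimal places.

The noncentrality parameter scales effect size by the design's sample-size factor: δ = d·√n = 0.38 × √89 = 3.5849

δ ≈ 3.585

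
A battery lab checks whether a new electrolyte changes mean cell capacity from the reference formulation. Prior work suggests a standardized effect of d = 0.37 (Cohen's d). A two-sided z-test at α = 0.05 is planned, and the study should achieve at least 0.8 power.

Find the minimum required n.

n = 58

Set Φ(δ − 1.960) = 0.8; then δ − 1.960 = Φ⁻¹(0.8) = 0.842, giving δ = 2.802.
(Ignoring the negligible lower-tail rejection probability gives the usual closed-form inversion.)
δ = d·√n ⇒ n = (δ/d)² = (2.802 / 0.37)² = 57.33.
Rounding up, n = 58.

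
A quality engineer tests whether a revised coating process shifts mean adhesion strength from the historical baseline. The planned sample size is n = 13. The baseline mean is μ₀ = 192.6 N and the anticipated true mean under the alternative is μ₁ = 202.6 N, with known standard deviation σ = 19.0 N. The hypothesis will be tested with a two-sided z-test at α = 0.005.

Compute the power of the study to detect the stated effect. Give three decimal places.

Standardized effect: d = |μ₁ − μ₀| / σ = |202.6 − 192.6| / 19.0 = 0.5263
Noncentrality parameter: δ = d·√n = 0.5263 × √13 = 1.8977
Two-sided α = 0.005 → critical value z_{0.0025} = 2.807.
Power = Φ(δ − 2.807) + Φ(−δ − 2.807) = Φ(-0.909) + Φ(-4.705) = 0.1816 + 0.0000 = 0.1816.

Power ≈ 0.182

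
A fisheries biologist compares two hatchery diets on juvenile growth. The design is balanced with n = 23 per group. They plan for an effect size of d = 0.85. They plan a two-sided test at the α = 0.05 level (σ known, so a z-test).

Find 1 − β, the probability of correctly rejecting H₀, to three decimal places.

Noncentrality parameter: δ = d·√(n/2) = 0.85 × √(23/2) = 2.8825
Critical value for a two-sided test at α = 0.05: z_{α/2} = 1.960.
Power = Φ(δ − 1.960) + Φ(−δ − 1.960) = Φ(0.923) + Φ(-4.842) = 0.8219 + 0.0000 = 0.8219.

Power ≈ 0.822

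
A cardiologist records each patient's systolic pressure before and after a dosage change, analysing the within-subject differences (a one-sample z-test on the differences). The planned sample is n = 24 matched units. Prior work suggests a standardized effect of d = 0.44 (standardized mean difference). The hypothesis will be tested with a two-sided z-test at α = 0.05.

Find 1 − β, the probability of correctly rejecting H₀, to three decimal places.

Power ≈ 0.578

Noncentrality parameter: δ = d·√n = 0.44 × √24 = 2.1556
Critical value for a two-sided test at α = 0.05: z_{α/2} = 1.960.
Power = Φ(δ − 1.960) + Φ(−δ − 1.960) = Φ(0.196) + Φ(-4.116) = 0.5775 + 0.0000 = 0.5776.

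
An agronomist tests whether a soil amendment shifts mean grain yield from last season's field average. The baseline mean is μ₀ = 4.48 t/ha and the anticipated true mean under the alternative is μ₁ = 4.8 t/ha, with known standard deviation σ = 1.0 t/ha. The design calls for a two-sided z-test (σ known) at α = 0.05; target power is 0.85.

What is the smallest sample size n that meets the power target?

Standardized effect: d = |μ₁ − μ₀| / σ = |4.8 − 4.48| / 1.0 = 0.3200
For power 0.85 need Φ(δ − z_{0.025}) = 0.85, so δ = z_{0.025} + z_{0.15} = 1.960 + 1.036 = 2.996.
(For δ > 0 the lower-tail rejection region contributes negligibly to power, so the one-term inversion is standard.)
δ = d·√n ⇒ n = (δ/d)² = (2.996 / 0.3200)² = 87.68.
Rounding up, n = 88.

n = 88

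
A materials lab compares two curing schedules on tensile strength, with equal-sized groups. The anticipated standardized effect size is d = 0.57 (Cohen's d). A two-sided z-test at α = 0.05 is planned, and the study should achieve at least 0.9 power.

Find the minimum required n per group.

For power 0.9 need Φ(δ − z_{0.025}) = 0.9, so δ = z_{0.025} + z_{0.10} = 1.960 + 1.282 = 3.242.
(For δ > 0 the lower-tail rejection region contributes negligibly to power, so the one-term inversion is standard.)
δ = d·√(n/2) ⇒ n = 2(δ/d)² = 2 × (3.242 / 0.57)² = 64.68.
Rounding up, n = 65 per group.

n = 65 per group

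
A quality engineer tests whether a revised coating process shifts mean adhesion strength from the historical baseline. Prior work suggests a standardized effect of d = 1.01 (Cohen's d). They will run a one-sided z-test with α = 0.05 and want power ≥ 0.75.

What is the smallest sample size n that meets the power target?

n = 6

Set Φ(δ − 1.645) = 0.75; then δ − 1.645 = Φ⁻¹(0.75) = 0.674, giving δ = 2.319.
δ = d·√n ⇒ n = (δ/d)² = (2.319 / 1.01)² = 5.27.
Round up to the next whole unit.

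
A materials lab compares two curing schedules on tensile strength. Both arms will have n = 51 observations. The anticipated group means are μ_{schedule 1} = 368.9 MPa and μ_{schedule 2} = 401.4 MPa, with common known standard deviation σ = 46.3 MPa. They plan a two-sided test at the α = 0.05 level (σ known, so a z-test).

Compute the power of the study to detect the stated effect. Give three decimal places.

Standardized effect: d = |μ_{schedule 1} − μ_{schedule 2}| / σ = |368.9 − 401.4| / 46.3 = 0.7019
Noncentrality parameter: δ = d·√(n/2) = 0.7019 × √(51/2) = 3.5446
Two-sided α = 0.05 → critical value z_{0.025} = 1.960.
Power = Φ(δ − 1.960) + Φ(−δ − 1.960) = Φ(1.585) + Φ(-5.505) = 0.9435 + 0.0000 = 0.9435.

Power ≈ 0.943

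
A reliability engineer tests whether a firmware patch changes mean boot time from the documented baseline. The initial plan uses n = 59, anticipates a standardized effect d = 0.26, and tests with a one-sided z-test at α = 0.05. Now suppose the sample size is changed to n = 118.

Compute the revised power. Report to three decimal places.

Power ≈ 0.881

With n = 118: δ = d·√n = 0.26 × √118 = 2.8243. Critical value z_{0.05} = 1.645.
Revised power = Φ(δ − 1.645) = Φ(1.179) = 0.8809.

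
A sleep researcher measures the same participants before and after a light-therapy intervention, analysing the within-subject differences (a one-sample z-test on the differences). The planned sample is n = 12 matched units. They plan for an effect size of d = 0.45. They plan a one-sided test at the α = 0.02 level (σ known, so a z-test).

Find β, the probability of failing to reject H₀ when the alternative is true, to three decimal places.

Noncentrality parameter: δ = d·√n = 0.45 × √12 = 1.5588
One-sided α = 0.02 → critical value z_{0.02} = 2.054.
Power = P(Z > 2.054 − δ) = Φ(-0.495) = 0.3103.
Type II error: β = 1 − power = 1 − 0.3103 = 0.6897.

β ≈ 0.690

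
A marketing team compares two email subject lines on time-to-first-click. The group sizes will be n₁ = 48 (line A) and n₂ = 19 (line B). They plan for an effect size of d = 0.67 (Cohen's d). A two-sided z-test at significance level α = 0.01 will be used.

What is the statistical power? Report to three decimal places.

Noncentrality parameter: δ = d / √(1/n₁ + 1/n₂) = 0.67 / √(1/48 + 1/19) = 2.4719
Two-sided α = 0.01 → critical value z_{0.005} = 2.576.
Power = Φ(δ − 2.576) + Φ(−δ − 2.576) = Φ(-0.104) + Φ(-5.048) = 0.4586 + 0.0000 = 0.4586.

Power ≈ 0.459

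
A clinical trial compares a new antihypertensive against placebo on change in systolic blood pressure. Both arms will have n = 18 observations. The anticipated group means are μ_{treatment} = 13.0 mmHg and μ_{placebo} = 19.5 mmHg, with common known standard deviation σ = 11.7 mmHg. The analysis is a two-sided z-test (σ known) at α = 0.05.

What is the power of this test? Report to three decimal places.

Standardized effect: d = |μ_{treatment} − μ_{placebo}| / σ = |13.0 − 19.5| / 11.7 = 0.5556
Noncentrality parameter: δ = d·√(n/2) = 0.5556 × √(18/2) = 1.6667
Two-sided α = 0.05 → critical value z_{0.025} = 1.960.
Power = Φ(δ − 1.960) + Φ(−δ − 1.960) = Φ(-0.293) + Φ(-3.627) = 0.3846 + 0.0001 = 0.3848.

Power ≈ 0.385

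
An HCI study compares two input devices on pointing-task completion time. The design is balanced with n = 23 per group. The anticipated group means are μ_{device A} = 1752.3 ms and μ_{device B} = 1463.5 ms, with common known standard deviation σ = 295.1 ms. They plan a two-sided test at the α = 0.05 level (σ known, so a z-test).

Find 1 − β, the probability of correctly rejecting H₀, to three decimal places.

Standardized effect: d = |μ_{device A} − μ_{device B}| / σ = |1752.3 − 1463.5| / 295.1 = 0.9787
Noncentrality parameter: δ = d·√(n/2) = 0.9787 × √(23/2) = 3.3188
Two-sided α = 0.05 → critical value z_{0.025} = 1.960.
Power = Φ(δ − 1.960) + Φ(−δ − 1.960) = Φ(1.359) + Φ(-5.279) = 0.9129 + 0.0000 = 0.9129.

Power ≈ 0.913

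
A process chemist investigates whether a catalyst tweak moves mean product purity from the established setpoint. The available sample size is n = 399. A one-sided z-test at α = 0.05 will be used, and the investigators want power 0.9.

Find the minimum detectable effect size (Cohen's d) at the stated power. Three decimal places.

Required noncentrality: δ = z_{0.05} + z_{0.10} = 1.645 + 1.282 = 2.926.
δ = d·√n ⇒ d = δ/√n = 2.926/√399 = 0.1465.

d ≈ 0.147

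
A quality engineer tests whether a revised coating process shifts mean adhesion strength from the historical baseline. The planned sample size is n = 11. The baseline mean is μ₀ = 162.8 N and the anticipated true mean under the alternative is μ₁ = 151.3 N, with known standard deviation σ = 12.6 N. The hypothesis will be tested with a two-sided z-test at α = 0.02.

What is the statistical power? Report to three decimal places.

Power ≈ 0.758

Standardized effect: d = |μ₁ − μ₀| / σ = |151.3 − 162.8| / 12.6 = 0.9127
Noncentrality parameter: δ = d·√n = 0.9127 × √11 = 3.0271
Critical value for a two-sided test at α = 0.02: z_{α/2} = 2.326.
Power = Φ(δ − 2.326) + Φ(−δ − 2.326) = Φ(0.701) + Φ(-5.353) = 0.7583 + 0.0000 = 0.7583.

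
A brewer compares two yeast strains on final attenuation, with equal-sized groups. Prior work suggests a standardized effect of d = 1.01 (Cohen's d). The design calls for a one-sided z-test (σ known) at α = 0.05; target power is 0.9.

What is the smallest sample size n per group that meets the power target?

For power 0.9 need Φ(δ − z_{0.05}) = 0.9, so δ = z_{0.05} + z_{0.10} = 1.645 + 1.282 = 2.926.
δ = d·√(n/2) ⇒ n = 2(δ/d)² = 2 × (2.926 / 1.01)² = 16.79.
Round up to the next whole unit.

n = 17 per group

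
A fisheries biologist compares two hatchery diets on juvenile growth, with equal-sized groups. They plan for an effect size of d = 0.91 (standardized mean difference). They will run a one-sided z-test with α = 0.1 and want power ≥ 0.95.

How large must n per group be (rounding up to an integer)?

For power 0.95 need Φ(δ − z_{0.1}) = 0.95, so δ = z_{0.1} + z_{0.05} = 1.282 + 1.645 = 2.926.
δ = d·√(n/2) ⇒ n = 2(δ/d)² = 2 × (2.926 / 0.91)² = 20.68.
Round up to the next whole unit.

n = 21 per group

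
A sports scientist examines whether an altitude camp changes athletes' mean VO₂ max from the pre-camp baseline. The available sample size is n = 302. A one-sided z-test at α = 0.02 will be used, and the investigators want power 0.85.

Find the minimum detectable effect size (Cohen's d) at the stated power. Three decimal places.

d ≈ 0.178

Need Φ(δ − 2.054) = 0.85, so δ = 2.054 + 1.036 = 3.090.
δ = d·√n ⇒ d = δ/√n = 3.090/√302 = 0.1778.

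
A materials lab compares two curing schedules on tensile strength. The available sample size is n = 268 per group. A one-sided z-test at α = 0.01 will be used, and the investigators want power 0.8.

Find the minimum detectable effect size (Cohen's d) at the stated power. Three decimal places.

Need Φ(δ − 2.326) = 0.8, so δ = 2.326 + 0.842 = 3.168.
δ = d·√(n/2) ⇒ d = δ/√(n/2) = 3.168/√(268/2) = 0.2737.

d ≈ 0.274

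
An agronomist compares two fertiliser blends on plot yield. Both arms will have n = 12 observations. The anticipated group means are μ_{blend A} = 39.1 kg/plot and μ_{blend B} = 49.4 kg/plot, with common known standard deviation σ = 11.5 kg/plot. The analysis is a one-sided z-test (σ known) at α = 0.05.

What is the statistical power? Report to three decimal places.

Standardized effect: d = |μ_{blend A} − μ_{blend B}| / σ = |39.1 − 49.4| / 11.5 = 0.8957
Noncentrality parameter: δ = d·√(n/2) = 0.8957 × √(12/2) = 2.1939
Critical value for a one-sided test at α = 0.05: z_α = 1.645.
Power = Φ(δ − 1.645) = Φ(0.549) = 0.7085.

Power ≈ 0.709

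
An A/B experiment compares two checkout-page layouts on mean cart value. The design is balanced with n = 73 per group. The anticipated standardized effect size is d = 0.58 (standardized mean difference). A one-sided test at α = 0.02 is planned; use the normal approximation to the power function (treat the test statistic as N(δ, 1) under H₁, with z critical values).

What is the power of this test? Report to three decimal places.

Noncentrality parameter: δ = d·√(n/2) = 0.58 × √(73/2) = 3.5041
Critical value for a one-sided test at α = 0.02: z_α = 2.054.
Power = P(Z > 2.054 − δ) = Φ(1.450) = 0.9265.

Power ≈ 0.927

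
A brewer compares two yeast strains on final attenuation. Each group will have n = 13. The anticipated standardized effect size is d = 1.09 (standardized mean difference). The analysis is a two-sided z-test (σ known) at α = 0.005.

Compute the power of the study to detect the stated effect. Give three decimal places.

Power ≈ 0.489

Noncentrality parameter: δ = d·√(n/2) = 1.09 × √(13/2) = 2.7790
Two-sided α = 0.005 → critical value z_{0.0025} = 2.807.
Power = Φ(δ − 2.807) + Φ(−δ − 2.807) = Φ(-0.028) + Φ(-5.586) = 0.4888 + 0.0000 = 0.4888.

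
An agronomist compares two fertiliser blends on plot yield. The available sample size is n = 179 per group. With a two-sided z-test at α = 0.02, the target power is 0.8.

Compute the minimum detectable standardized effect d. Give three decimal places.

d ≈ 0.335

Need Φ(δ − 2.326) = 0.8, so δ = 2.326 + 0.842 = 3.168.
(The second rejection-region term Φ(−δ − z_{α/2}) is negligible and dropped.)
δ = d·√(n/2) ⇒ d = δ/√(n/2) = 3.168/√(179/2) = 0.3349.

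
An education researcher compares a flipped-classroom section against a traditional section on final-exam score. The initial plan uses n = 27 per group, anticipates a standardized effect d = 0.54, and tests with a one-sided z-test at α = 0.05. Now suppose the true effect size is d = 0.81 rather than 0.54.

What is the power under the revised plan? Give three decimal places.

Power ≈ 0.908

With d = 0.81: δ = d·√(n/2) = 0.81 × √(27/2) = 2.9761. Critical value z_{0.05} = 1.645.
Revised power = P(Z > 1.645 − δ) = Φ(1.331) = 0.9085.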